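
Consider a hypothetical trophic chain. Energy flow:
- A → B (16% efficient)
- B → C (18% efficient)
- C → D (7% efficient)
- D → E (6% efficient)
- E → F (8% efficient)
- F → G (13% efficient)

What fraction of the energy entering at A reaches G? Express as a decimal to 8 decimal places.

0.00000126

Product of link efficiencies: 0.16 × 0.18 × 0.07 × 0.06 × 0.08 × 0.13 = 0.000001257984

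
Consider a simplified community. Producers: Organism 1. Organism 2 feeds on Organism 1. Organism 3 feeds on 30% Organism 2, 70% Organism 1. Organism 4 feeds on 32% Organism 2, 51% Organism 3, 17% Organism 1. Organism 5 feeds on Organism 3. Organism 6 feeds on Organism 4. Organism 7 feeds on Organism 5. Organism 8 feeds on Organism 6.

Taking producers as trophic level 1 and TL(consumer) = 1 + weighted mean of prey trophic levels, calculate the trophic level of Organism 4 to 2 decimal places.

Organism 2: 1 + 1 = 2
Organism 3: 1 + (0.3×2 + 0.7×1) = 2.3
Organism 4: 1 + (0.32×2 + 0.51×2.3 + 0.17×1) = 2.983
Organism 5: 1 + 2.3 = 3.3
Organism 6: 1 + 2.983 = 3.983
Organism 7: 1 + 3.3 = 4.3
Organism 8: 1 + 3.983 = 4.983

2.98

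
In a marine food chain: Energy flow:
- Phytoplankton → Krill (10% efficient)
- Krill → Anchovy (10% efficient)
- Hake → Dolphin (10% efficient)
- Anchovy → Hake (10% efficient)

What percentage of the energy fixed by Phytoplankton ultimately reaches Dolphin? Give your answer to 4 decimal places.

Product of link efficiencies: 0.1 × 0.1 × 0.1 × 0.1 = 0.0001
As a percentage: 0.0001 × 100 = 0.0100%

0.0100%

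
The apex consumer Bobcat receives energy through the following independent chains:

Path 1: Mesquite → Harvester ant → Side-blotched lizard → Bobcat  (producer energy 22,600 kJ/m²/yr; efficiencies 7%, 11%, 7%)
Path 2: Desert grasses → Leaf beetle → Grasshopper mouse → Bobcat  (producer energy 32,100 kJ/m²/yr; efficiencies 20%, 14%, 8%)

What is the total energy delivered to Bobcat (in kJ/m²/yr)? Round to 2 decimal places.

84.09 kJ/m²/yr

Path 1: 22600 × 0.07 × 0.11 × 0.07 = 12.1814 kJ/m²/yr
Path 2: 32100 × 0.2 × 0.14 × 0.08 = 71.904 kJ/m²/yr
Total at Bobcat: 12.1814 + 71.904 = 84.0854 kJ/m²/yr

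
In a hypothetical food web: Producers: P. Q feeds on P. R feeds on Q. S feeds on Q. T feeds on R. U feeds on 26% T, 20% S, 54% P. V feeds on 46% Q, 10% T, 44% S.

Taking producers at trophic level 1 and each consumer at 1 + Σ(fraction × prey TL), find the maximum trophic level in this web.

Q: 1 + 1 = 2
R: 1 + 2 = 3
S: 1 + 2 = 3
T: 1 + 3 = 4
U: 1 + (0.26×4 + 0.2×3 + 0.54×1) = 3.18
V: 1 + (0.46×2 + 0.1×4 + 0.44×3) = 3.64

4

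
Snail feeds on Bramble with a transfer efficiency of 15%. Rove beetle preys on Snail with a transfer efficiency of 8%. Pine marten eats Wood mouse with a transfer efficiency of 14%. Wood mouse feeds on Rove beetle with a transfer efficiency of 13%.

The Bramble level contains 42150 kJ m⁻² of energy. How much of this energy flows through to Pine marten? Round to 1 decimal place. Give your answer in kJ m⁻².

Snail: 42150 × 0.15 = 6322.5 kJ m⁻²
Rove beetle: 6322.5 × 0.08 = 505.8 kJ m⁻²
Wood mouse: 505.8 × 0.13 = 65.754 kJ m⁻²
Pine marten: 65.754 × 0.14 = 9.20556 kJ m⁻²

9.2 kJ m⁻²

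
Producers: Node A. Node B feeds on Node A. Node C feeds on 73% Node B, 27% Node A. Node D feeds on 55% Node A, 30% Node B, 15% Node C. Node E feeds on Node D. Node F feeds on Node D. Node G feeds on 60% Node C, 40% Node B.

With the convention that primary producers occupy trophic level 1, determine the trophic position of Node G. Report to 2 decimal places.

3.44

Node B: 1 + 1 = 2
Node C: 1 + (0.73×2 + 0.27×1) = 2.73
Node D: 1 + (0.55×1 + 0.3×2 + 0.15×2.73) = 2.5595
Node E: 1 + 2.5595 = 3.5595
Node F: 1 + 2.5595 = 3.5595
Node G: 1 + (0.6×2.73 + 0.4×2) = 3.438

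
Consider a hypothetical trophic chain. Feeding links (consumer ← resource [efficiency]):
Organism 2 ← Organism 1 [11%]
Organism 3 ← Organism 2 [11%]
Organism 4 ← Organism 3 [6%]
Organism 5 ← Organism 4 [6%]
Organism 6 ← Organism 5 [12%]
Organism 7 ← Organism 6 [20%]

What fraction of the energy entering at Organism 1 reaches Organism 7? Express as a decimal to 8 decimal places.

Product of link efficiencies: 0.11 × 0.11 × 0.06 × 0.06 × 0.12 × 0.2 = 0.00000104544

0.00000105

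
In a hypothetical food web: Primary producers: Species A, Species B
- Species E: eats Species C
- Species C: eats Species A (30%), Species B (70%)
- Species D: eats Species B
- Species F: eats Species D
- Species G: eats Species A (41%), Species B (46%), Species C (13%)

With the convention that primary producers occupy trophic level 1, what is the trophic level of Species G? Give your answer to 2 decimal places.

Species C: 1 + (0.3×1 + 0.7×1) = 2
Species D: 1 + 1 = 2
Species E: 1 + 2 = 3
Species F: 1 + 2 = 3
Species G: 1 + (0.41×1 + 0.46×1 + 0.13×2) = 2.13

2.13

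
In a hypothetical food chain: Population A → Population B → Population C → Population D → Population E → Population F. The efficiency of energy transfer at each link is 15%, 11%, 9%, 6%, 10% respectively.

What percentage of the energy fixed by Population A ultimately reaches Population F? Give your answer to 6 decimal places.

0.000891%

Product of link efficiencies: 0.15 × 0.11 × 0.09 × 0.06 × 0.1 = 0.00000891
As a percentage: 0.00000891 × 100 = 0.000891%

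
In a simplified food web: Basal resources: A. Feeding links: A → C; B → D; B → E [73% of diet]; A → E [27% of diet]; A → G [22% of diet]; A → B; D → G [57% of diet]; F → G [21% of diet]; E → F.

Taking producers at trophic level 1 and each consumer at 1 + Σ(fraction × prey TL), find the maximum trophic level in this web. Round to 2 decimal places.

B: 1 + 1 = 2
C: 1 + 1 = 2
D: 1 + 2 = 3
E: 1 + (0.27×1 + 0.73×2) = 2.73
F: 1 + 2.73 = 3.73
G: 1 + (0.22×1 + 0.57×3 + 0.21×3.73) = 3.7133

3.73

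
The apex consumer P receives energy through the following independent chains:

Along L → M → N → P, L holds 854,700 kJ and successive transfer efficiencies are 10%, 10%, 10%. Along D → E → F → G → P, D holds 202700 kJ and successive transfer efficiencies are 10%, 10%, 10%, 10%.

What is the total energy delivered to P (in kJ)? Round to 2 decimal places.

Via L: 854700 × 0.1 × 0.1 × 0.1 = 854.7 kJ
Via D: 202700 × 0.1 × 0.1 × 0.1 × 0.1 = 20.27 kJ
Total at P: 854.7 + 20.27 = 874.97 kJ

874.97 kJ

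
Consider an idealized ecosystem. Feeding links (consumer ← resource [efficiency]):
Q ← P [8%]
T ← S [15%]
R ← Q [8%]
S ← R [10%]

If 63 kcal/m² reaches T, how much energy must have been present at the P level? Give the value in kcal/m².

656250 kcal/m²

Cumulative transfer efficiency: 0.08 × 0.08 × 0.1 × 0.15 = 0.000096
P energy = 63 / 0.000096 = 656250 kcal/m²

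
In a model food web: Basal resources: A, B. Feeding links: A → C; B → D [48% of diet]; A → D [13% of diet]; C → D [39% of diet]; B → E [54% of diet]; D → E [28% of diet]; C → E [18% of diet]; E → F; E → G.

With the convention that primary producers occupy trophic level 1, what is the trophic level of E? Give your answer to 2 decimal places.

2.57

C: 1 + 1 = 2
D: 1 + (0.48×1 + 0.13×1 + 0.39×2) = 2.39
E: 1 + (0.54×1 + 0.28×2.39 + 0.18×2) = 2.5692
F: 1 + 2.5692 = 3.5692
G: 1 + 2.5692 = 3.5692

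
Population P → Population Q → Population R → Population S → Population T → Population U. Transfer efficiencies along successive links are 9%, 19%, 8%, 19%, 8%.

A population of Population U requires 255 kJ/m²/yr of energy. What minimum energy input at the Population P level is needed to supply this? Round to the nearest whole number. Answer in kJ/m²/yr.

12263389 kJ/m²/yr

Cumulative transfer efficiency: 0.09 × 0.19 × 0.08 × 0.19 × 0.08 = 0.0000207936
Population P energy = 255 / 0.0000207936 = 12263389 kJ/m²/yr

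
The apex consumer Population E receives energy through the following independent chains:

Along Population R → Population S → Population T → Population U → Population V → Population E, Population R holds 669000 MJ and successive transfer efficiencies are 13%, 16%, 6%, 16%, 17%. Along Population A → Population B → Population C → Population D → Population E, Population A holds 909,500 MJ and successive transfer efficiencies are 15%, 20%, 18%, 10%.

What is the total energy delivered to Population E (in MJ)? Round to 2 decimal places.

513.84 MJ

Via Population R: 669000 × 0.13 × 0.16 × 0.06 × 0.16 × 0.17 = 22.7096064 MJ
Via Population A: 909500 × 0.15 × 0.2 × 0.18 × 0.1 = 491.13 MJ
Total at Population E: 22.7096064 + 491.13 = 513.8396064 MJ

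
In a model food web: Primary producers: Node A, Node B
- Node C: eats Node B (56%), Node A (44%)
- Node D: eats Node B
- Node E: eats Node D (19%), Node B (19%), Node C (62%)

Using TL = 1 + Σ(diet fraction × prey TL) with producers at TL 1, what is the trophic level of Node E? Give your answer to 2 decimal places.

Node C: 1 + (0.56×1 + 0.44×1) = 2
Node D: 1 + 1 = 2
Node E: 1 + (0.19×2 + 0.19×1 + 0.62×2) = 2.81

2.81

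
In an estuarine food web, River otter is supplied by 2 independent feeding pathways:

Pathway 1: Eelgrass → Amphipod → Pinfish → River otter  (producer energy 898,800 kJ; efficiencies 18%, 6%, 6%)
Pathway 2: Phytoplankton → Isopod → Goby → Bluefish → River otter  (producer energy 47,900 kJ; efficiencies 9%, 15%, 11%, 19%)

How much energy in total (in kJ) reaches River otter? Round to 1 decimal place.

595.9 kJ

Pathway 1: 898800 × 0.18 × 0.06 × 0.06 = 582.4224 kJ
Pathway 2: 47900 × 0.09 × 0.15 × 0.11 × 0.19 = 13.514985 kJ
Total at River otter: 582.4224 + 13.514985 = 595.937385 kJ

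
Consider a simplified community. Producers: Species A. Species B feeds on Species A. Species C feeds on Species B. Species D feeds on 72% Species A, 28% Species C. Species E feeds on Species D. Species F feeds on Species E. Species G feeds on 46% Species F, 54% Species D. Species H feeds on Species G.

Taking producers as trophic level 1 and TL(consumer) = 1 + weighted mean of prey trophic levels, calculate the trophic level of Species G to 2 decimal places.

Species B: 1 + 1 = 2
Species C: 1 + 2 = 3
Species D: 1 + (0.72×1 + 0.28×3) = 2.56
Species E: 1 + 2.56 = 3.56
Species F: 1 + 3.56 = 4.56
Species G: 1 + (0.46×4.56 + 0.54×2.56) = 4.48
Species H: 1 + 4.48 = 5.48

4.48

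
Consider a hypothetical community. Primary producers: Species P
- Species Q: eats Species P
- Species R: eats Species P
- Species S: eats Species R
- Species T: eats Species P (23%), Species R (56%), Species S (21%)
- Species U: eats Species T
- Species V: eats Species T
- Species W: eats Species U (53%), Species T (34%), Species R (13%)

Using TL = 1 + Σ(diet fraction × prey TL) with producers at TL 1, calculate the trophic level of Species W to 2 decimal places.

Species Q: 1 + 1 = 2
Species R: 1 + 1 = 2
Species S: 1 + 2 = 3
Species T: 1 + (0.23×1 + 0.56×2 + 0.21×3) = 2.98
Species U: 1 + 2.98 = 3.98
Species V: 1 + 2.98 = 3.98
Species W: 1 + (0.53×3.98 + 0.34×2.98 + 0.13×2) = 4.3826

4.38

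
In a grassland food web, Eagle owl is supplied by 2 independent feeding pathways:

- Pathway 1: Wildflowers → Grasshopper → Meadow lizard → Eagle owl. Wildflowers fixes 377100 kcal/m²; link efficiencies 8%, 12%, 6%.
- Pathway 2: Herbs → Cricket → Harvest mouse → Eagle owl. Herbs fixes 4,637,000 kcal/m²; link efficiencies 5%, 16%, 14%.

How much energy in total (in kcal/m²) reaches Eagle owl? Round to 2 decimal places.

Pathway 1: 377100 × 0.08 × 0.12 × 0.06 = 217.2096 kcal/m²
Pathway 2: 4637000 × 0.05 × 0.16 × 0.14 = 5193.44 kcal/m²
Total at Eagle owl: 217.2096 + 5193.44 = 5410.6496 kcal/m²

5410.65 kcal/m²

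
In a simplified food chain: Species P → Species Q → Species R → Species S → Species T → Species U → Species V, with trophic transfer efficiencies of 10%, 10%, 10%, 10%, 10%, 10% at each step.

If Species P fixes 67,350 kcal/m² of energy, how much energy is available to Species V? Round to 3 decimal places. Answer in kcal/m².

0.067 kcal/m²

Species Q: 67350 × 0.1 = 6735 kcal/m²
Species R: 6735 × 0.1 = 673.5 kcal/m²
Species S: 673.5 × 0.1 = 67.35 kcal/m²
Species T: 67.35 × 0.1 = 6.735 kcal/m²
Species U: 6.735 × 0.1 = 0.6735 kcal/m²
Species V: 0.6735 × 0.1 = 0.06735 kcal/m²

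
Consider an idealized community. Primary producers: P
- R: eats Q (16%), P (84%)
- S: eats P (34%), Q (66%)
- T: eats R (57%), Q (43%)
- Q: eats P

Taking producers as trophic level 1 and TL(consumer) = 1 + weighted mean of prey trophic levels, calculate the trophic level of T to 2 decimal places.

Q: 1 + 1 = 2
R: 1 + (0.16×2 + 0.84×1) = 2.16
S: 1 + (0.34×1 + 0.66×2) = 2.66
T: 1 + (0.57×2.16 + 0.43×2) = 3.0912

3.09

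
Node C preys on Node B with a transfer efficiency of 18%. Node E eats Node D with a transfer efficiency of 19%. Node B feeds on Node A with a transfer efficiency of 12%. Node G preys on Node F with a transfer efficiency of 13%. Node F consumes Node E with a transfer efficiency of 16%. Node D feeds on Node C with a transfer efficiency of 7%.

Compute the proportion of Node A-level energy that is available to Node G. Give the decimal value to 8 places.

0.00000598

Product of link efficiencies: 0.12 × 0.18 × 0.07 × 0.19 × 0.16 × 0.13 = 0.000005975424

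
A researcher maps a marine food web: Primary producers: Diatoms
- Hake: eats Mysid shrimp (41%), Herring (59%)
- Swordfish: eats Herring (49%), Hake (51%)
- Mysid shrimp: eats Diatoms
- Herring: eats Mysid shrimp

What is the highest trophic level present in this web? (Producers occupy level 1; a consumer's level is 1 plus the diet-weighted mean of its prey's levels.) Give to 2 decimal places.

4.30

Mysid shrimp: 1 + 1 = 2
Herring: 1 + 2 = 3
Hake: 1 + (0.41×2 + 0.59×3) = 3.59
Swordfish: 1 + (0.49×3 + 0.51×3.59) = 4.3009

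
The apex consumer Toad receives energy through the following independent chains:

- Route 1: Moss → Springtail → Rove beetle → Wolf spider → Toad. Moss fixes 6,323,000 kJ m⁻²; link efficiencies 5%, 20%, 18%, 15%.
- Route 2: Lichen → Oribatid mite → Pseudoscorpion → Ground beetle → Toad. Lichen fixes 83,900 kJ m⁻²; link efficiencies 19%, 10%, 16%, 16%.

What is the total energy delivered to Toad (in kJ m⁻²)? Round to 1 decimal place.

1748.0 kJ m⁻²

Route 1: 6323000 × 0.05 × 0.2 × 0.18 × 0.15 = 1707.21 kJ m⁻²
Route 2: 83900 × 0.19 × 0.1 × 0.16 × 0.16 = 40.80896 kJ m⁻²
Total at Toad: 1707.21 + 40.80896 = 1748.01896 kJ m⁻²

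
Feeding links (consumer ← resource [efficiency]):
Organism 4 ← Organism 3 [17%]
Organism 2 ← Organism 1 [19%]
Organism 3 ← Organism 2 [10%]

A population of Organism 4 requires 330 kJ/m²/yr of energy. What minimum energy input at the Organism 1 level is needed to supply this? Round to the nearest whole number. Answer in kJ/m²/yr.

102167 kJ/m²/yr

Cumulative transfer efficiency: 0.19 × 0.1 × 0.17 = 0.00323
Organism 1 energy = 330 / 0.00323 = 102167 kJ/m²/yr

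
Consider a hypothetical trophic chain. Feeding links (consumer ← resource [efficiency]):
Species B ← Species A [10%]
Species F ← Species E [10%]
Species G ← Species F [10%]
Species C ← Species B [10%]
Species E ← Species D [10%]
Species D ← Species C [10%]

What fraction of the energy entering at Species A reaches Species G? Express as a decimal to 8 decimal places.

0.00000100

Product of link efficiencies: 0.1 × 0.1 × 0.1 × 0.1 × 0.1 × 0.1 = 0.000001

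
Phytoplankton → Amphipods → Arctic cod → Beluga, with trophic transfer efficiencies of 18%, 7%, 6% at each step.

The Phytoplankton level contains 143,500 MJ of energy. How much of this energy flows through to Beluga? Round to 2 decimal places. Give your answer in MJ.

108.49 MJ

Amphipods: 143500 × 0.18 = 25830 MJ
Arctic cod: 25830 × 0.07 = 1808.1 MJ
Beluga: 1808.1 × 0.06 = 108.486 MJ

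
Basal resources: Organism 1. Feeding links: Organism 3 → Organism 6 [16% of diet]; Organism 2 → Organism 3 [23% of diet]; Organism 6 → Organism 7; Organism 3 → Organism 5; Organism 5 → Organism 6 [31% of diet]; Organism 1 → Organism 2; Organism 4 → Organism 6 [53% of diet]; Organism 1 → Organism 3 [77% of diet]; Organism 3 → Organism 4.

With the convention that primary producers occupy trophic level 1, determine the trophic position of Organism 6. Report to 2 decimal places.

4.07

Organism 2: 1 + 1 = 2
Organism 3: 1 + (0.77×1 + 0.23×2) = 2.23
Organism 4: 1 + 2.23 = 3.23
Organism 5: 1 + 2.23 = 3.23
Organism 6: 1 + (0.31×3.23 + 0.16×2.23 + 0.53×3.23) = 4.07
Organism 7: 1 + 4.07 = 5.07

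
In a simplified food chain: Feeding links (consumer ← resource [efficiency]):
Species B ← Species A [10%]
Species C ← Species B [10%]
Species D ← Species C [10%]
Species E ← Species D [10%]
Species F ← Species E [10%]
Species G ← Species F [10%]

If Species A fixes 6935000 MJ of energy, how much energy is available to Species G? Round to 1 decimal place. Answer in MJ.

Species B: 6935000 × 0.1 = 693500 MJ
Species C: 693500 × 0.1 = 69350 MJ
Species D: 69350 × 0.1 = 6935 MJ
Species E: 6935 × 0.1 = 693.5 MJ
Species F: 693.5 × 0.1 = 69.35 MJ
Species G: 69.35 × 0.1 = 6.935 MJ

6.9 MJ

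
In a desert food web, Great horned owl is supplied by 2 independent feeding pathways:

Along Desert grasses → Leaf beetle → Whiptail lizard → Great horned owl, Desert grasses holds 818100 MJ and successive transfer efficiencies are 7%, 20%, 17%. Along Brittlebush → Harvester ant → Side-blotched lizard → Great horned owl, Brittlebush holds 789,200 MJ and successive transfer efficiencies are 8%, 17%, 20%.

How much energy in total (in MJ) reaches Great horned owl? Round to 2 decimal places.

Via Desert grasses: 818100 × 0.07 × 0.2 × 0.17 = 1947.078 MJ
Via Brittlebush: 789200 × 0.08 × 0.17 × 0.2 = 2146.624 MJ
Total at Great horned owl: 1947.078 + 2146.624 = 4093.702 MJ

4093.70 MJ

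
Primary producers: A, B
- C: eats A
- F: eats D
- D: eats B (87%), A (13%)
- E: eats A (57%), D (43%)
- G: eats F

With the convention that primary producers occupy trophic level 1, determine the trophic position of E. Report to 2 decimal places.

2.43

C: 1 + 1 = 2
D: 1 + (0.87×1 + 0.13×1) = 2
E: 1 + (0.57×1 + 0.43×2) = 2.43
F: 1 + 2 = 3
G: 1 + 3 = 4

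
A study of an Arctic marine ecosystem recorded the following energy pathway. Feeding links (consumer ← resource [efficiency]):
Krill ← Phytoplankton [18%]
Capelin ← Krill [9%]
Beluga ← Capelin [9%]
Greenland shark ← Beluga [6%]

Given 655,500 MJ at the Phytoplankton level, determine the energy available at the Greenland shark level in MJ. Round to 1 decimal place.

57.3 MJ

Krill: 655500 × 0.18 = 117990 MJ
Capelin: 117990 × 0.09 = 10619.1 MJ
Beluga: 10619.1 × 0.09 = 955.719 MJ
Greenland shark: 955.719 × 0.06 = 57.34314 MJ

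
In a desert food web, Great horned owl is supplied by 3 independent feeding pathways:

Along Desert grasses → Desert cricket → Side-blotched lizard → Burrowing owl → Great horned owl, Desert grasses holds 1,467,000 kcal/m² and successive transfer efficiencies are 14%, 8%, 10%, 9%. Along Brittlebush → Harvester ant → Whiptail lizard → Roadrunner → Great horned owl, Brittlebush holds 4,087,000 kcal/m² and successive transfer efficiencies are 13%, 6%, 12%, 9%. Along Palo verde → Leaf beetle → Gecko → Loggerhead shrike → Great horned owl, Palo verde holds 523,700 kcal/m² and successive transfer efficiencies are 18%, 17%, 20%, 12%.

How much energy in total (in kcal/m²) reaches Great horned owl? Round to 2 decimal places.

Via Desert grasses: 1467000 × 0.14 × 0.08 × 0.1 × 0.09 = 147.8736 kcal/m²
Via Brittlebush: 4087000 × 0.13 × 0.06 × 0.12 × 0.09 = 344.28888 kcal/m²
Via Palo verde: 523700 × 0.18 × 0.17 × 0.2 × 0.12 = 384.60528 kcal/m²
Total at Great horned owl: 147.8736 + 344.28888 + 384.60528 = 876.76776 kcal/m²

876.77 kcal/m²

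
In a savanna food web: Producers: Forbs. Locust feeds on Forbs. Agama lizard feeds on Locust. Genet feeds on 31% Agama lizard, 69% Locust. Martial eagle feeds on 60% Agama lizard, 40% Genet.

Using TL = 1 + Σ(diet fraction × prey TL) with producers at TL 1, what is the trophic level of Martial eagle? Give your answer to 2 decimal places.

Locust: 1 + 1 = 2
Agama lizard: 1 + 2 = 3
Genet: 1 + (0.31×3 + 0.69×2) = 3.31
Martial eagle: 1 + (0.6×3 + 0.4×3.31) = 4.124

4.12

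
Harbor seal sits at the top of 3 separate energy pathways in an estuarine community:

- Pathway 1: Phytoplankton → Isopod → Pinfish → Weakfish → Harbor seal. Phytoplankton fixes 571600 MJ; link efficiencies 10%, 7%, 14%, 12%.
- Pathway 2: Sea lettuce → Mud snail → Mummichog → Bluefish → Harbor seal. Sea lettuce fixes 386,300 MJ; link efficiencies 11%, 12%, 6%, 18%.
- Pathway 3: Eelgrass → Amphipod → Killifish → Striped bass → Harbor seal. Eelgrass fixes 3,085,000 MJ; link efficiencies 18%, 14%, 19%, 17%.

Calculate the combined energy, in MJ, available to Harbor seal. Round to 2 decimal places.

Pathway 1: 571600 × 0.1 × 0.07 × 0.14 × 0.12 = 67.22016 MJ
Pathway 2: 386300 × 0.11 × 0.12 × 0.06 × 0.18 = 55.070928 MJ
Pathway 3: 3085000 × 0.18 × 0.14 × 0.19 × 0.17 = 2511.0666 MJ
Total at Harbor seal: 67.22016 + 55.070928 + 2511.0666 = 2633.357688 MJ

2633.36 MJ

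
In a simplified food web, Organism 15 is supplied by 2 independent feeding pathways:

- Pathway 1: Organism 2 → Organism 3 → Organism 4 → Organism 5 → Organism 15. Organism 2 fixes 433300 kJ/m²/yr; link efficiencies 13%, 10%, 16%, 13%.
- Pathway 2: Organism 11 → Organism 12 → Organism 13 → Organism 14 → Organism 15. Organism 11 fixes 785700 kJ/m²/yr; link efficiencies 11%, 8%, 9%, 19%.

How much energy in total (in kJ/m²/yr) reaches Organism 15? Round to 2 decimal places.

Pathway 1: 433300 × 0.13 × 0.1 × 0.16 × 0.13 = 117.16432 kJ/m²/yr
Pathway 2: 785700 × 0.11 × 0.08 × 0.09 × 0.19 = 118.232136 kJ/m²/yr
Total at Organism 15: 117.16432 + 118.232136 = 235.396456 kJ/m²/yr

235.40 kJ/m²/yr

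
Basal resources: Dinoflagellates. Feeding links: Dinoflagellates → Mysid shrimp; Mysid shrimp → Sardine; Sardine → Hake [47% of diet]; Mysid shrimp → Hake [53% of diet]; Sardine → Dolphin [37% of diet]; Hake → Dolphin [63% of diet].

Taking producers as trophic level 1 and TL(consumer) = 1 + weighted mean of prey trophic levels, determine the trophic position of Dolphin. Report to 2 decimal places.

4.30

Mysid shrimp: 1 + 1 = 2
Sardine: 1 + 2 = 3
Hake: 1 + (0.47×3 + 0.53×2) = 3.47
Dolphin: 1 + (0.37×3 + 0.63×3.47) = 4.2961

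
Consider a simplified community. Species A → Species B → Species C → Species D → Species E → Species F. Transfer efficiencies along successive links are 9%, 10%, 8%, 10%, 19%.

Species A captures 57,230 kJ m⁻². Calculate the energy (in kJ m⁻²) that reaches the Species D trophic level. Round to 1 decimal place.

41.2 kJ m⁻²

Species B: 57230 × 0.09 = 5150.7 kJ m⁻²
Species C: 5150.7 × 0.1 = 515.07 kJ m⁻²
Species D: 515.07 × 0.08 = 41.2056 kJ m⁻²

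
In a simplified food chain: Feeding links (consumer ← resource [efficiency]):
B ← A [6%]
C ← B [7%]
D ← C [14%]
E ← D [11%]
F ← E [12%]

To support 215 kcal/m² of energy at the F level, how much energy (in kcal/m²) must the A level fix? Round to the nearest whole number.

27700474 kcal/m²

Cumulative transfer efficiency: 0.06 × 0.07 × 0.14 × 0.11 × 0.12 = 0.0000077616
A energy = 215 / 0.0000077616 = 27700474 kcal/m²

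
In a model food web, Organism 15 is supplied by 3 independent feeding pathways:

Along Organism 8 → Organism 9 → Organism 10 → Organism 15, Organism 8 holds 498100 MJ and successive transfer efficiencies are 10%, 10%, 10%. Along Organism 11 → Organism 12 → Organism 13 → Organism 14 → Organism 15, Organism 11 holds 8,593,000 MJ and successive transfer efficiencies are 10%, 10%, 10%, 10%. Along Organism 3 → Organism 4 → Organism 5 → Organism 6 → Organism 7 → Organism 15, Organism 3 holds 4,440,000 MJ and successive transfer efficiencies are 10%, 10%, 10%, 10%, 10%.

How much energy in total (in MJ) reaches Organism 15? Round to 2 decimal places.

1401.80 MJ

Via Organism 8: 498100 × 0.1 × 0.1 × 0.1 = 498.1 MJ
Via Organism 11: 8593000 × 0.1 × 0.1 × 0.1 × 0.1 = 859.3 MJ
Via Organism 3: 4440000 × 0.1 × 0.1 × 0.1 × 0.1 × 0.1 = 44.4 MJ
Total at Organism 15: 498.1 + 859.3 + 44.4 = 1401.8 MJ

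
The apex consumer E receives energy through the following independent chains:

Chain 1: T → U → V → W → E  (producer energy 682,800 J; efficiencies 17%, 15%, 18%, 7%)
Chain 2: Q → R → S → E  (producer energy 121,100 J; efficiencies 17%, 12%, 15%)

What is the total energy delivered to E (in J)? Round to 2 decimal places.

Chain 1: 682800 × 0.17 × 0.15 × 0.18 × 0.07 = 219.38364 J
Chain 2: 121100 × 0.17 × 0.12 × 0.15 = 370.566 J
Total at E: 219.38364 + 370.566 = 589.94964 J

589.95 J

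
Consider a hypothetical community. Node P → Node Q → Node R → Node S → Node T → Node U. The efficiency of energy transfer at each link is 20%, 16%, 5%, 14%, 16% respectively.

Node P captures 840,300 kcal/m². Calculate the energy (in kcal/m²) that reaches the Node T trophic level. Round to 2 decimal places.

188.23 kcal/m²

Node Q: 840300 × 0.2 = 168060 kcal/m²
Node R: 168060 × 0.16 = 26889.6 kcal/m²
Node S: 26889.6 × 0.05 = 1344.48 kcal/m²
Node T: 1344.48 × 0.14 = 188.2272 kcal/m²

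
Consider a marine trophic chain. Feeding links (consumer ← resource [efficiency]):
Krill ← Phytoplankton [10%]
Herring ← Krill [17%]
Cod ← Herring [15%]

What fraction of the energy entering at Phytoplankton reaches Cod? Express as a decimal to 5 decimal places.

Product of link efficiencies: 0.1 × 0.17 × 0.15 = 0.00255

0.00255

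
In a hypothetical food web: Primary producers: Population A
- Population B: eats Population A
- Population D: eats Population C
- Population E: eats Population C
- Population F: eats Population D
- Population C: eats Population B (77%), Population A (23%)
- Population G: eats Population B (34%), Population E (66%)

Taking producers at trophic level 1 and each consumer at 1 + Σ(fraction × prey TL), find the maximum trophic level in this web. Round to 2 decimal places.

Population B: 1 + 1 = 2
Population C: 1 + (0.77×2 + 0.23×1) = 2.77
Population D: 1 + 2.77 = 3.77
Population E: 1 + 2.77 = 3.77
Population F: 1 + 3.77 = 4.77
Population G: 1 + (0.34×2 + 0.66×3.77) = 4.1682

4.77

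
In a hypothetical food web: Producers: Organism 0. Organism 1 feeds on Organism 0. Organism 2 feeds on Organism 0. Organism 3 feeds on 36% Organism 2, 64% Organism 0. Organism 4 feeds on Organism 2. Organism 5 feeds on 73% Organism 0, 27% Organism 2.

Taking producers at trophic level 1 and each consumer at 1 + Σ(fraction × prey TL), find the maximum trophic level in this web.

Organism 1: 1 + 1 = 2
Organism 2: 1 + 1 = 2
Organism 3: 1 + (0.36×2 + 0.64×1) = 2.36
Organism 4: 1 + 2 = 3
Organism 5: 1 + (0.73×1 + 0.27×2) = 2.27

3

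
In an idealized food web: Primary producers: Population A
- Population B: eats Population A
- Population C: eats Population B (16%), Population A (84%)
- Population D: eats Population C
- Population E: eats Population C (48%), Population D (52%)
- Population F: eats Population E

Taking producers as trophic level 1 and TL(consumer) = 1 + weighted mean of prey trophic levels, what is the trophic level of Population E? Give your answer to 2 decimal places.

Population B: 1 + 1 = 2
Population C: 1 + (0.16×2 + 0.84×1) = 2.16
Population D: 1 + 2.16 = 3.16
Population E: 1 + (0.48×2.16 + 0.52×3.16) = 3.68
Population F: 1 + 3.68 = 4.68

3.68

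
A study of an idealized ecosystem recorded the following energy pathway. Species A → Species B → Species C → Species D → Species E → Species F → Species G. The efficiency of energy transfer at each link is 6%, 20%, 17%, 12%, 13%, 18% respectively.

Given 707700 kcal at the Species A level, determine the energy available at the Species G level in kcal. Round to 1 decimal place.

Species B: 707700 × 0.06 = 42462 kcal
Species C: 42462 × 0.2 = 8492.4 kcal
Species D: 8492.4 × 0.17 = 1443.708 kcal
Species E: 1443.708 × 0.12 = 173.24496 kcal
Species F: 173.24496 × 0.13 = 22.5218448 kcal
Species G: 22.5218448 × 0.18 = 4.053932064 kcal

4.1 kcal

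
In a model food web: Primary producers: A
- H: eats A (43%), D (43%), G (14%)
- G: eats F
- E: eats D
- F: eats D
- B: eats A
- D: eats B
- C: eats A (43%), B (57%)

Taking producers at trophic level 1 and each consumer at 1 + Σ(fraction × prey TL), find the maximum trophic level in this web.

5

B: 1 + 1 = 2
C: 1 + (0.43×1 + 0.57×2) = 2.57
D: 1 + 2 = 3
E: 1 + 3 = 4
F: 1 + 3 = 4
G: 1 + 4 = 5
H: 1 + (0.43×1 + 0.43×3 + 0.14×5) = 3.42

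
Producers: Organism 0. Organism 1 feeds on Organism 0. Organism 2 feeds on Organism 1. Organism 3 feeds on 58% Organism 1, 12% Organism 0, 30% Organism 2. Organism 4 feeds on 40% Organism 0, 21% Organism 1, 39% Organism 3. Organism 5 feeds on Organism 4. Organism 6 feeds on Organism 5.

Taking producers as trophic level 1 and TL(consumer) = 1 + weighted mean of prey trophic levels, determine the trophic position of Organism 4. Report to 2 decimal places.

3.06

Organism 1: 1 + 1 = 2
Organism 2: 1 + 2 = 3
Organism 3: 1 + (0.58×2 + 0.12×1 + 0.3×3) = 3.18
Organism 4: 1 + (0.4×1 + 0.21×2 + 0.39×3.18) = 3.0602
Organism 5: 1 + 3.0602 = 4.0602
Organism 6: 1 + 4.0602 = 5.0602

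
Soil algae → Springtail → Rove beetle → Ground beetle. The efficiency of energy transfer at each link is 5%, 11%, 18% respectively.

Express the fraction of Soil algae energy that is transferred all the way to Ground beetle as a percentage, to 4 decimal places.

0.0990%

Product of link efficiencies: 0.05 × 0.11 × 0.18 = 0.00099
As a percentage: 0.00099 × 100 = 0.0990%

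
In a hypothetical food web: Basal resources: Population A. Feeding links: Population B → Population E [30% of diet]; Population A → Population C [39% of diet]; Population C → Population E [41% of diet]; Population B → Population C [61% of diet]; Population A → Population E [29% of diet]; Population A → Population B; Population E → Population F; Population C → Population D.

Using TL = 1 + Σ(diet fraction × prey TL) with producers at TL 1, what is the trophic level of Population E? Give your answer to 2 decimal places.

Population B: 1 + 1 = 2
Population C: 1 + (0.61×2 + 0.39×1) = 2.61
Population D: 1 + 2.61 = 3.61
Population E: 1 + (0.41×2.61 + 0.3×2 + 0.29×1) = 2.9601
Population F: 1 + 2.9601 = 3.9601

2.96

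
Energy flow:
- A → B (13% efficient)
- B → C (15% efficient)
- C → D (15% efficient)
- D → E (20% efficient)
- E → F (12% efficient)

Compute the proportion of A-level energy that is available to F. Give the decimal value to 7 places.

Product of link efficiencies: 0.13 × 0.15 × 0.15 × 0.2 × 0.12 = 0.0000702

0.0000702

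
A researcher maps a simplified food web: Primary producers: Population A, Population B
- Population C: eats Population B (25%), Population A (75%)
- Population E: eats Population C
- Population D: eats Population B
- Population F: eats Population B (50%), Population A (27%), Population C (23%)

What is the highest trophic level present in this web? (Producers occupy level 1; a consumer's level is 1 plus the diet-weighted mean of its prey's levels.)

Population C: 1 + (0.25×1 + 0.75×1) = 2
Population D: 1 + 1 = 2
Population E: 1 + 2 = 3
Population F: 1 + (0.5×1 + 0.27×1 + 0.23×2) = 2.23

3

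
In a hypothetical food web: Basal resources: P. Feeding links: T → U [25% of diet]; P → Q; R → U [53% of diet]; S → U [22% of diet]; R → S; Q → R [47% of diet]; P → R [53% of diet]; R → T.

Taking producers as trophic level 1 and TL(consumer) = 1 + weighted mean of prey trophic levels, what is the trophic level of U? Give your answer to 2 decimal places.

3.94

Q: 1 + 1 = 2
R: 1 + (0.53×1 + 0.47×2) = 2.47
S: 1 + 2.47 = 3.47
T: 1 + 2.47 = 3.47
U: 1 + (0.53×2.47 + 0.22×3.47 + 0.25×3.47) = 3.94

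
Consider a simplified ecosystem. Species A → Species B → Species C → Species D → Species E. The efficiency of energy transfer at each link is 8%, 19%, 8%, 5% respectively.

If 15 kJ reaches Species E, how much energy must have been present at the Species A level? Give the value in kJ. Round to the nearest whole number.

Cumulative transfer efficiency: 0.08 × 0.19 × 0.08 × 0.05 = 0.0000608
Species A energy = 15 / 0.0000608 = 246711 kJ

246711 kJ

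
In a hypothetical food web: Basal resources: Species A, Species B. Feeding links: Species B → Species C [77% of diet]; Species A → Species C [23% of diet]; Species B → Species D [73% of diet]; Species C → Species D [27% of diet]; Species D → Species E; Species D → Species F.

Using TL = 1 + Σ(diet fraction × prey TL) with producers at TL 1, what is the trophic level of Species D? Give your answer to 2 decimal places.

2.27

Species C: 1 + (0.77×1 + 0.23×1) = 2
Species D: 1 + (0.73×1 + 0.27×2) = 2.27
Species E: 1 + 2.27 = 3.27
Species F: 1 + 2.27 = 3.27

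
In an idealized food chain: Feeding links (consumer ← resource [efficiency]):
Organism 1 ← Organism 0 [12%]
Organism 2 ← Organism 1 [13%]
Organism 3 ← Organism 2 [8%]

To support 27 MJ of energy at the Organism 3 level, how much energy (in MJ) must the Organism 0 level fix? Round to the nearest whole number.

21635 MJ

Cumulative transfer efficiency: 0.12 × 0.13 × 0.08 = 0.001248
Organism 0 energy = 27 / 0.001248 = 21635 MJ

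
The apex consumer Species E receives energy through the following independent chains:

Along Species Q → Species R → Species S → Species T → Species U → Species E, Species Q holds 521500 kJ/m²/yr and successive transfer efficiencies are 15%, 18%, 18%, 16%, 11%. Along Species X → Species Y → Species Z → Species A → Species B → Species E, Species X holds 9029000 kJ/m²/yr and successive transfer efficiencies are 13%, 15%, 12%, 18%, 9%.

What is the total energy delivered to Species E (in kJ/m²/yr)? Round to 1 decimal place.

386.9 kJ/m²/yr

Via Species Q: 521500 × 0.15 × 0.18 × 0.18 × 0.16 × 0.11 = 44.607024 kJ/m²/yr
Via Species X: 9029000 × 0.13 × 0.15 × 0.12 × 0.18 × 0.09 = 342.271332 kJ/m²/yr
Total at Species E: 44.607024 + 342.271332 = 386.878356 kJ/m²/yr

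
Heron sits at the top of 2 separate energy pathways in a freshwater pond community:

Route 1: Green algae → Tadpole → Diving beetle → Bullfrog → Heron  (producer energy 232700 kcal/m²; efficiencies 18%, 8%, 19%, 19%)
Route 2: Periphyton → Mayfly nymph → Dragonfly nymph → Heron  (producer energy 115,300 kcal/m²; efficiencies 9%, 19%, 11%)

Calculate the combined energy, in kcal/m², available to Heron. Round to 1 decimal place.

Route 1: 232700 × 0.18 × 0.08 × 0.19 × 0.19 = 120.966768 kcal/m²
Route 2: 115300 × 0.09 × 0.19 × 0.11 = 216.8793 kcal/m²
Total at Heron: 120.966768 + 216.8793 = 337.846068 kcal/m²

337.8 kcal/m²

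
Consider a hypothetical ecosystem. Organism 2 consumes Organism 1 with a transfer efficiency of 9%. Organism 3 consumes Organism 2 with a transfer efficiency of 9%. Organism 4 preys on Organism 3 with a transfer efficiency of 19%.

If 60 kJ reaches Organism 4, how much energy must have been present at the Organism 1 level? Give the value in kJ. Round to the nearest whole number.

38986 kJ

Cumulative transfer efficiency: 0.09 × 0.09 × 0.19 = 0.001539
Organism 1 energy = 60 / 0.001539 = 38986 kJ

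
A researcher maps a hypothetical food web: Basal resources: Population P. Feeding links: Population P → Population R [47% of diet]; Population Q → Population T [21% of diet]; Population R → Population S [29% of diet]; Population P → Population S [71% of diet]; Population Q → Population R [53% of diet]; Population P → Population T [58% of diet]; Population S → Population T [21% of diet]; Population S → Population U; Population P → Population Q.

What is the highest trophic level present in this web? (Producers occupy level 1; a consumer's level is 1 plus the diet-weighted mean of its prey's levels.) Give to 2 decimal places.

3.44

Population Q: 1 + 1 = 2
Population R: 1 + (0.53×2 + 0.47×1) = 2.53
Population S: 1 + (0.29×2.53 + 0.71×1) = 2.4437
Population T: 1 + (0.58×1 + 0.21×2.4437 + 0.21×2) = 2.513177
Population U: 1 + 2.4437 = 3.4437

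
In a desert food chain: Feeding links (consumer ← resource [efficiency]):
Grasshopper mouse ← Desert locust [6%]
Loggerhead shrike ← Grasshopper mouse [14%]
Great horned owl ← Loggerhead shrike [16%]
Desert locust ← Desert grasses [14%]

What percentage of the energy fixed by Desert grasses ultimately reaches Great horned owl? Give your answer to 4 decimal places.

0.0188%

Product of link efficiencies: 0.14 × 0.06 × 0.14 × 0.16 = 0.00018816
As a percentage: 0.00018816 × 100 = 0.0188%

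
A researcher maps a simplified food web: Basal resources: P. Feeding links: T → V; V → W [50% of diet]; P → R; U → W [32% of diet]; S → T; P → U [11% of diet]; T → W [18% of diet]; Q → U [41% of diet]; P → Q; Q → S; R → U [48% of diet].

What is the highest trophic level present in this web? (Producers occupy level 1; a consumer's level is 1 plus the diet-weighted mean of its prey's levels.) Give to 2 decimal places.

Q: 1 + 1 = 2
R: 1 + 1 = 2
S: 1 + 2 = 3
T: 1 + 3 = 4
U: 1 + (0.48×2 + 0.11×1 + 0.41×2) = 2.89
V: 1 + 4 = 5
W: 1 + (0.32×2.89 + 0.5×5 + 0.18×4) = 5.1448

5.14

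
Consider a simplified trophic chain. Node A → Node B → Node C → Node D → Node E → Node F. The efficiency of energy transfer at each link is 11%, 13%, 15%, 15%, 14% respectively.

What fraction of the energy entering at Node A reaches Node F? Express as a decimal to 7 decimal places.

0.0000450

Product of link efficiencies: 0.11 × 0.13 × 0.15 × 0.15 × 0.14 = 0.000045045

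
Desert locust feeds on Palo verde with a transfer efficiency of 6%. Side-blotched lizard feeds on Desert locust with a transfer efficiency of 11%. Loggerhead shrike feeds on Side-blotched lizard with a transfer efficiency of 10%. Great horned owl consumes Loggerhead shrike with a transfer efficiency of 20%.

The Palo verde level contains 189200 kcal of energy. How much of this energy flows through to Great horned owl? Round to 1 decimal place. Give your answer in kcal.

Desert locust: 189200 × 0.06 = 11352 kcal
Side-blotched lizard: 11352 × 0.11 = 1248.72 kcal
Loggerhead shrike: 1248.72 × 0.1 = 124.872 kcal
Great horned owl: 124.872 × 0.2 = 24.9744 kcal

25.0 kcal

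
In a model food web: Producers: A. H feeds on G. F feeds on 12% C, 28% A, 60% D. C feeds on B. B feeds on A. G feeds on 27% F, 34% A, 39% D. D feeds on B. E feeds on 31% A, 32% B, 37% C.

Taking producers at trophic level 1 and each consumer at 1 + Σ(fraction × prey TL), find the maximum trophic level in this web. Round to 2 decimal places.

B: 1 + 1 = 2
C: 1 + 2 = 3
D: 1 + 2 = 3
E: 1 + (0.31×1 + 0.32×2 + 0.37×3) = 3.06
F: 1 + (0.12×3 + 0.28×1 + 0.6×3) = 3.44
G: 1 + (0.27×3.44 + 0.34×1 + 0.39×3) = 3.4388
H: 1 + 3.4388 = 4.4388

4.44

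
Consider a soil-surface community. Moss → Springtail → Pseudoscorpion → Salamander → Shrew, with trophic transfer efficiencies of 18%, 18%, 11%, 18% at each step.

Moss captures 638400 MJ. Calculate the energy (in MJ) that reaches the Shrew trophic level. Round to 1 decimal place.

Springtail: 638400 × 0.18 = 114912 MJ
Pseudoscorpion: 114912 × 0.18 = 20684.16 MJ
Salamander: 20684.16 × 0.11 = 2275.2576 MJ
Shrew: 2275.2576 × 0.18 = 409.546368 MJ

409.5 MJ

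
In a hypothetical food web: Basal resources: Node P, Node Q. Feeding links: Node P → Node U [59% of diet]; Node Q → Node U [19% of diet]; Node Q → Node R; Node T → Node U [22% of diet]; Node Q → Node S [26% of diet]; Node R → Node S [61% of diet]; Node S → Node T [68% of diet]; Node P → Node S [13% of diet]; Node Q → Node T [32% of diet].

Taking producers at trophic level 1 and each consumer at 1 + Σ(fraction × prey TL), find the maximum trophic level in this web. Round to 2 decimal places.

Node R: 1 + 1 = 2
Node S: 1 + (0.13×1 + 0.26×1 + 0.61×2) = 2.61
Node T: 1 + (0.32×1 + 0.68×2.61) = 3.0948
Node U: 1 + (0.59×1 + 0.19×1 + 0.22×3.0948) = 2.460856

3.09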